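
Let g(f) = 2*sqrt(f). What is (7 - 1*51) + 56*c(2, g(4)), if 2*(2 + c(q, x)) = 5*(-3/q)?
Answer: -366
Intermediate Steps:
c(q, x) = -2 - 15/(2*q) (c(q, x) = -2 + (5*(-3/q))/2 = -2 + (-15/q)/2 = -2 - 15/(2*q))
(7 - 1*51) + 56*c(2, g(4)) = (7 - 1*51) + 56*(-2 - 15/2/2) = (7 - 51) + 56*(-2 - 15/2*1/2) = -44 + 56*(-2 - 15/4) = -44 + 56*(-23/4) = -44 - 322 = -366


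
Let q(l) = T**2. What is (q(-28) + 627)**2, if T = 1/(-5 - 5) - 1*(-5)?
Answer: 4238140201/10000 ≈ 4.2381e+5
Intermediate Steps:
T = 49/10 (T = 1/(-10) + 5 = -1/10 + 5 = 49/10 ≈ 4.9000)
q(l) = 2401/100 (q(l) = (49/10)**2 = 2401/100)
(q(-28) + 627)**2 = (2401/100 + 627)**2 = (65101/100)**2 = 4238140201/10000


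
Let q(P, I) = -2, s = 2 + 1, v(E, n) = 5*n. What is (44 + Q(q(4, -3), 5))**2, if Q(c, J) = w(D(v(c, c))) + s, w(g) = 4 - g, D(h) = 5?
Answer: 2116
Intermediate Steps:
s = 3
Q(c, J) = 2 (Q(c, J) = (4 - 1*5) + 3 = (4 - 5) + 3 = -1 + 3 = 2)
(44 + Q(q(4, -3), 5))**2 = (44 + 2)**2 = 46**2 = 2116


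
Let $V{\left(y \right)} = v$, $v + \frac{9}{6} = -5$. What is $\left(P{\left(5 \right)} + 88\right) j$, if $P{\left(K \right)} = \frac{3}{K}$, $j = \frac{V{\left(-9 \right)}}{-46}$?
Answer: $\frac{5759}{460} \approx 12.52$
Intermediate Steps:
$v = - \frac{13}{2}$ ($v = - \frac{3}{2} - 5 = - \frac{13}{2} \approx -6.5$)
$V{\left(y \right)} = - \frac{13}{2}$
$j = \frac{13}{92}$ ($j = - \frac{13}{2 \left(-46\right)} = \left(- \frac{13}{2}\right) \left(- \frac{1}{46}\right) = \frac{13}{92} \approx 0.1413$)
$\left(P{\left(5 \right)} + 88\right) j = \left(\frac{3}{5} + 88\right) \frac{13}{92} = \frac{443}{5} \cdot \frac{13}{92} = \frac{5759}{460}$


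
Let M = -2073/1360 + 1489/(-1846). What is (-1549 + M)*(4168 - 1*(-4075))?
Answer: -16052044124417/1255280 ≈ -1.2788e+7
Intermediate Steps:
M = -2925899/1255280 (M = -2073*1/1360 + 1489*(-1/1846) = -2073/1360 - 1489/1846 = -2925899/1255280 ≈ -2.3309)
(-1549 + M)*(4168 - 1*(-4075)) = (-1549 - 2925899/1255280)*(4168 - 1*(-4075)) = -1947354619*(4168 + 4075)/1255280 = -1947354619/1255280*8243 = -16052044124417/1255280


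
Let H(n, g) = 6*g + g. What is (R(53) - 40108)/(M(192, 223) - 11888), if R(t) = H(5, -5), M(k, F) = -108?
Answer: 40143/11996 ≈ 3.3464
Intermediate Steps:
H(n, g) = 7*g
R(t) = -35 (R(t) = 7*(-5) = -35)
(R(53) - 40108)/(M(192, 223) - 11888) = (-35 - 40108)/(-108 - 11888) = -40143/(-11996) = -40143*(-1/11996) = 40143/11996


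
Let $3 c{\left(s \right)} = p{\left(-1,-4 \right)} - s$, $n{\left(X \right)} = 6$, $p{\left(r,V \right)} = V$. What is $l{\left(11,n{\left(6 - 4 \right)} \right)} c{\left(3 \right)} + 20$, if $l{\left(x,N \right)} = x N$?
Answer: $-134$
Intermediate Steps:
$c{\left(s \right)} = - \frac{4}{3} - \frac{s}{3}$ ($c{\left(s \right)} = \frac{-4 - s}{3} = - \frac{4}{3} - \frac{s}{3}$)
$l{\left(x,N \right)} = N x$
$l{\left(11,n{\left(6 - 4 \right)} \right)} c{\left(3 \right)} + 20 = 6 \cdot 11 \left(- \frac{4}{3} - 1\right) + 20 = 66 \left(- \frac{4}{3} - 1\right) + 20 = 66 \left(- \frac{7}{3}\right) + 20 = -154 + 20 = -134$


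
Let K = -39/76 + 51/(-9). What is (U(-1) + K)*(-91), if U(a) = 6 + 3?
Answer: -58513/228 ≈ -256.64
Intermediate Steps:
U(a) = 9
K = -1409/228 (K = -39*1/76 + 51*(-⅑) = -39/76 - 17/3 = -1409/228 ≈ -6.1798)
(U(-1) + K)*(-91) = (9 - 1409/228)*(-91) = (643/228)*(-91) = -58513/228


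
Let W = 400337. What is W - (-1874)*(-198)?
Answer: 29285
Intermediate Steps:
W - (-1874)*(-198) = 400337 - (-1874)*(-198) = 400337 - 1*371052 = 400337 - 371052 = 29285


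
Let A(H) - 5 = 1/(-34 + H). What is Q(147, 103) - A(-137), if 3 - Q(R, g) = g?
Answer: -17954/171 ≈ -104.99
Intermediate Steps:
Q(R, g) = 3 - g
A(H) = 5 + 1/(-34 + H)
Q(147, 103) - A(-137) = (3 - 1*103) - (-169 + 5*(-137))/(-34 - 137) = (3 - 103) - (-169 - 685)/(-171) = -100 - (-1)*(-854)/171 = -100 - 1*854/171 = -100 - 854/171 = -17954/171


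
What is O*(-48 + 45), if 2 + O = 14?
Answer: -36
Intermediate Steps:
O = 12 (O = -2 + 14 = 12)
O*(-48 + 45) = 12*(-48 + 45) = 12*(-3) = -36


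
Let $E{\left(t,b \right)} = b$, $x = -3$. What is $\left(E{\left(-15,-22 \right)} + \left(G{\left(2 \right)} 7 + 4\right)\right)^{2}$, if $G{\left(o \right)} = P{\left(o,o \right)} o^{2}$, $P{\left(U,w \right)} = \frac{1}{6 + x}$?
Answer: $\frac{676}{9} \approx 75.111$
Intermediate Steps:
$P{\left(U,w \right)} = \frac{1}{3}$ ($P{\left(U,w \right)} = \frac{1}{6 - 3} = \frac{1}{3}$)
$G{\left(o \right)} = \frac{o^{2}}{3}$
$\left(E{\left(-15,-22 \right)} + \left(G{\left(2 \right)} 7 + 4\right)\right)^{2} = \left(-22 + \left(\frac{2^{2}}{3} \cdot 7 + 4\right)\right)^{2} = \left(-22 + \left(\frac{1}{3} \cdot 4 \cdot 7 + 4\right)\right)^{2} = \left(-22 + \left(\frac{4}{3} \cdot 7 + 4\right)\right)^{2} = \left(-22 + \left(\frac{28}{3} + 4\right)\right)^{2} = \left(-22 + \frac{40}{3}\right)^{2} = \left(- \frac{26}{3}\right)^{2} = \frac{676}{9}$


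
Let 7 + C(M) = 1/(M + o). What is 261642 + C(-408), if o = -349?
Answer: 198057694/757 ≈ 2.6164e+5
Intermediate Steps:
C(M) = -7 + 1/(-349 + M) (C(M) = -7 + 1/(M - 349) = -7 + 1/(-349 + M))
261642 + C(-408) = 261642 + (2444 - 7*(-408))/(-349 - 408) = 261642 + (2444 + 2856)/(-757) = 261642 - 1/757*5300 = 261642 - 5300/757 = 198057694/757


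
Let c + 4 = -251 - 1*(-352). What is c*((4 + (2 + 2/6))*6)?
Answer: 3686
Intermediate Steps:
c = 97 (c = -4 + (-251 - 1*(-352)) = -4 + (-251 + 352) = -4 + 101 = 97)
c*((4 + (2 + 2/6))*6) = 97*((4 + (2 + 2/6))*6) = 97*((4 + (2 + 2*(1/6)))*6) = 97*((4 + (2 + 1/3))*6) = 97*((4 + 7/3)*6) = 97*((19/3)*6) = 97*38 = 3686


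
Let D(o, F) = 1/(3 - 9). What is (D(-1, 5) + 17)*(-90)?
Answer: -1515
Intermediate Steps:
D(o, F) = -1/6 (D(o, F) = 1/(-6) = -1/6)
(D(-1, 5) + 17)*(-90) = (-1/6 + 17)*(-90) = (101/6)*(-90) = -1515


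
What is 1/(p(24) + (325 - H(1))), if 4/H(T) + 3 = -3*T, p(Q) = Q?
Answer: 3/1049 ≈ 0.0028599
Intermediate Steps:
H(T) = 4/(-3 - 3*T)
1/(p(24) + (325 - H(1))) = 1/(24 + (325 - (-4)/(3 + 3*1))) = 1/(24 + (325 - (-4)/(3 + 3))) = 1/(24 + (325 - (-4)/6)) = 1/(24 + (325 - 1*(-⅔))) = 1/(24 + (325 + ⅔)) = 1/(24 + 977/3) = 1/(1049/3) = 3/1049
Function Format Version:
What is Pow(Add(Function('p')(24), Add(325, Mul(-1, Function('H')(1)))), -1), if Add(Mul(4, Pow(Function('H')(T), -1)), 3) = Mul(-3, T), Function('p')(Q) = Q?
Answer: Rational(3, 1049) ≈ 0.0028599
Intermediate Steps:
Function('H')(T) = Mul(4, Pow(Add(-3, Mul(-3, T)), -1))
Pow(Add(Function('p')(24), Add(325, Mul(-1, Function('H')(1)))), -1) = Pow(Add(24, Add(325, Mul(-1, Mul(-4, Pow(Add(3, Mul(3, 1)), -1))))), -1) = Pow(Add(24, Add(325, Mul(-1, Mul(-4, Pow(Add(3, 3), -1))))), -1) = Pow(Add(24, Add(325, Mul(-1, Mul(-4, Pow(6, -1))))), -1) = Pow(Add(24, Add(325, Mul(-1, Mul(-4, Rational(1, 6))))), -1) = Pow(Add(24, Add(325, Mul(-1, Rational(-2, 3)))), -1) = Pow(Add(24, Add(325, Rational(2, 3))), -1) = Pow(Add(24, Rational(977, 3)), -1) = Pow(Rational(1049, 3), -1) = Rational(3, 1049)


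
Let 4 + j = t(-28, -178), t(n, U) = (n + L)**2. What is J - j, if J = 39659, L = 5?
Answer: 39134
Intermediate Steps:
t(n, U) = (5 + n)**2 (t(n, U) = (n + 5)**2 = (5 + n)**2)
j = 525 (j = -4 + (5 - 28)**2 = -4 + (-23)**2 = -4 + 529 = 525)
J - j = 39659 - 1*525 = 39659 - 525 = 39134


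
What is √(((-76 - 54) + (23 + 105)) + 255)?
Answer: √253 ≈ 15.906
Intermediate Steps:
√(((-76 - 54) + (23 + 105)) + 255) = √((-130 + 128) + 255) = √(-2 + 255) = √253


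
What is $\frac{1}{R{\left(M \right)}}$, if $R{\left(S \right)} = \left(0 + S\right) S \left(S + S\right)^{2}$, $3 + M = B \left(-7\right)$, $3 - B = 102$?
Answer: $\frac{1}{906684840000} \approx 1.1029 \cdot 10^{-12}$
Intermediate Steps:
$B = -99$ ($B = 3 - 102 = -99$)
$M = 690$ ($M = -3 - -693 = -3 + 693 = 690$)
$R{\left(S \right)} = 4 S^{4}$ ($R{\left(S \right)} = S S \left(2 S\right)^{2} = S^{2} \cdot 4 S^{2} = 4 S^{4}$)
$\frac{1}{R{\left(M \right)}} = \frac{1}{4 \cdot 690^{4}} = \frac{1}{4 \cdot 226671210000} = \frac{1}{906684840000}$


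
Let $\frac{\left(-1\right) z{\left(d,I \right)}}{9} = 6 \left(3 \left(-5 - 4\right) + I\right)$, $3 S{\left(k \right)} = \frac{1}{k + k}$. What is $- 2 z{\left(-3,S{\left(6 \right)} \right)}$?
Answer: $-2913$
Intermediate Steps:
$S{\left(k \right)} = \frac{1}{6 k}$ ($S{\left(k \right)} = \frac{1}{3 \left(k + k\right)} = \frac{1}{3 \cdot 2 k} = \frac{\frac{1}{2} \frac{1}{k}}{3} = \frac{1}{6 k}$)
$z{\left(d,I \right)} = 1458 - 54 I$ ($z{\left(d,I \right)} = - 9 \cdot 6 \left(3 \left(-5 - 4\right) + I\right) = - 9 \cdot 6 \left(3 \left(-9\right) + I\right) = - 9 \cdot 6 \left(-27 + I\right) = - 9 \left(-162 + 6 I\right) = 1458 - 54 I$)
$- 2 z{\left(-3,S{\left(6 \right)} \right)} = - 2 \left(1458 - 54 \frac{1}{6 \cdot 6}\right) = - 2 \left(1458 - 54 \cdot \frac{1}{6} \cdot \frac{1}{6}\right) = - 2 \left(1458 - \frac{3}{2}\right) = \left(-2\right) \frac{2913}{2} = -2913$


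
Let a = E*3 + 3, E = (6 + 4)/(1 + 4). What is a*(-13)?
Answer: -117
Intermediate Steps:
E = 2 (E = 10/5 = 10*(⅕) = 2)
a = 9 (a = 2*3 + 3 = 6 + 3 = 9)
a*(-13) = 9*(-13) = -117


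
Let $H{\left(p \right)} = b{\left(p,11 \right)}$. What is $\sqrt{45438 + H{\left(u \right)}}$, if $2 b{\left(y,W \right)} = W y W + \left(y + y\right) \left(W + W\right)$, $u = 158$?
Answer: $3 \sqrt{6497} \approx 241.81$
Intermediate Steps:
$b{\left(y,W \right)} = \frac{y W^{2}}{2} + 2 W y$ ($b{\left(y,W \right)} = \frac{W y W + \left(y + y\right) \left(W + W\right)}{2} = \frac{y W^{2} + 2 y 2 W}{2} = \frac{y W^{2} + 4 W y}{2} = \frac{y W^{2}}{2} + 2 W y$)
$H{\left(p \right)} = \frac{165 p}{2}$ ($H{\left(p \right)} = \frac{1}{2} \cdot 11 p \left(4 + 11\right) = \frac{1}{2} \cdot 11 p 15 = \frac{165 p}{2}$)
$\sqrt{45438 + H{\left(u \right)}} = \sqrt{45438 + \frac{165}{2} \cdot 158} = \sqrt{45438 + 13035} = \sqrt{58473} = 3 \sqrt{6497}$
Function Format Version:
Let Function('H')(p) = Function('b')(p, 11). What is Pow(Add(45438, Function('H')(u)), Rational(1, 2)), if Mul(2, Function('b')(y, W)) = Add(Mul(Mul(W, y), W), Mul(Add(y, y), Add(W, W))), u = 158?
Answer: Mul(3, Pow(6497, Rational(1, 2))) ≈ 241.81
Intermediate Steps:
Function('b')(y, W) = Add(Mul(Rational(1, 2), y, Pow(W, 2)), Mul(2, W, y)) (Function('b')(y, W) = Mul(Rational(1, 2), Add(Mul(Mul(W, y), W), Mul(Add(y, y), Add(W, W)))) = Mul(Rational(1, 2), Add(Mul(y, Pow(W, 2)), Mul(Mul(2, y), Mul(2, W)))) = Mul(Rational(1, 2), Add(Mul(y, Pow(W, 2)), Mul(4, W, y))) = Add(Mul(Rational(1, 2), y, Pow(W, 2)), Mul(2, W, y)))
Function('H')(p) = Mul(Rational(165, 2), p) (Function('H')(p) = Mul(Rational(1, 2), 11, p, Add(4, 11)) = Mul(Rational(1, 2), 11, p, 15) = Mul(Rational(165, 2), p))
Pow(Add(45438, Function('H')(u)), Rational(1, 2)) = Pow(Add(45438, Mul(Rational(165, 2), 158)), Rational(1, 2)) = Pow(Add(45438, 13035), Rational(1, 2)) = Pow(58473, Rational(1, 2)) = Mul(3, Pow(6497, Rational(1, 2)))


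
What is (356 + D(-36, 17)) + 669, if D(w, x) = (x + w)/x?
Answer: 17406/17 ≈ 1023.9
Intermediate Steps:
D(w, x) = (w + x)/x
(356 + D(-36, 17)) + 669 = (356 + (-36 + 17)/17) + 669 = (356 + (1/17)*(-19)) + 669 = (356 - 19/17) + 669 = 6033/17 + 669 = 17406/17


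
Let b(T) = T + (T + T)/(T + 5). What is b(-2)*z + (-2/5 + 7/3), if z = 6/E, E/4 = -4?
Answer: 191/60 ≈ 3.1833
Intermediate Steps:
E = -16 (E = 4*(-4) = -16)
z = -3/8 (z = 6/(-16) = 6*(-1/16) = -3/8 ≈ -0.37500)
b(T) = T + 2*T/(5 + T) (b(T) = T + (2*T)/(5 + T) = T + 2*T/(5 + T))
b(-2)*z + (-2/5 + 7/3) = -2*(7 - 2)/(5 - 2)*(-3/8) + (-2/5 + 7/3) = -2*5/3*(-3/8) + (-2*⅕ + 7*(⅓)) = -2*⅓*5*(-3/8) + (-⅖ + 7/3) = -10/3*(-3/8) + 29/15 = 5/4 + 29/15 = 191/60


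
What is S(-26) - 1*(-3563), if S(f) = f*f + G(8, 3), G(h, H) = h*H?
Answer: 4263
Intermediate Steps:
G(h, H) = H*h
S(f) = 24 + f**2 (S(f) = f*f + 3*8 = f**2 + 24 = 24 + f**2)
S(-26) - 1*(-3563) = (24 + (-26)**2) - 1*(-3563) = (24 + 676) + 3563 = 700 + 3563 = 4263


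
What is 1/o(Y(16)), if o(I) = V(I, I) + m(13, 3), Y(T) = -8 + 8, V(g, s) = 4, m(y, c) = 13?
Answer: 1/17 ≈ 0.058824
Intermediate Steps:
Y(T) = 0
o(I) = 17 (o(I) = 4 + 13 = 17)
1/o(Y(16)) = 1/17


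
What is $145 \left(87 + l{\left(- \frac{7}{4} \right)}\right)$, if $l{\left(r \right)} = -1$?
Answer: $12470$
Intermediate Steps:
$145 \left(87 + l{\left(- \frac{7}{4} \right)}\right) = 145 \left(87 - 1\right) = 145 \cdot 86 = 12470$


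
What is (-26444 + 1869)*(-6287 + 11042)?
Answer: -116854125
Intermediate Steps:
(-26444 + 1869)*(-6287 + 11042) = -24575*4755 = -116854125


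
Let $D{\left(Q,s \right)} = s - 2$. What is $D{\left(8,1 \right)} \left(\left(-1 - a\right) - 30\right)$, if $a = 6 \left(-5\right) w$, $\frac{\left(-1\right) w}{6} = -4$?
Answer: $-689$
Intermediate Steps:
$w = 24$ ($w = \left(-6\right) \left(-4\right) = 24$)
$D{\left(Q,s \right)} = -2 + s$
$a = -720$ ($a = 6 \left(-5\right) 24 = \left(-30\right) 24 = -720$)
$D{\left(8,1 \right)} \left(\left(-1 - a\right) - 30\right) = \left(-2 + 1\right) \left(\left(-1 - -720\right) - 30\right) = - (\left(-1 + 720\right) - 30) = - (719 - 30) = \left(-1\right) 689 = -689$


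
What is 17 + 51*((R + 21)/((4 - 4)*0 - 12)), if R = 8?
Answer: -425/4 ≈ -106.25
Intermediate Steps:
17 + 51*((R + 21)/((4 - 4)*0 - 12)) = 17 + 51*((8 + 21)/((4 - 4)*0 - 12)) = 17 + 51*(29/(0*0 - 12)) = 17 + 51*(29/(0 - 12)) = 17 + 51*(29/(-12)) = 17 + 51*(29*(-1/12)) = 17 + 51*(-29/12) = 17 - 493/4 = -425/4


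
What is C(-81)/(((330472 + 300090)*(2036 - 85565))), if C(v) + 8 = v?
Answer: 89/52670213298 ≈ 1.6898e-9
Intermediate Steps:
C(v) = -8 + v
C(-81)/(((330472 + 300090)*(2036 - 85565))) = (-8 - 81)/(((330472 + 300090)*(2036 - 85565))) = -89/(630562*(-83529)) = -89/(-52670213298) = -89*(-1/52670213298) = 89/52670213298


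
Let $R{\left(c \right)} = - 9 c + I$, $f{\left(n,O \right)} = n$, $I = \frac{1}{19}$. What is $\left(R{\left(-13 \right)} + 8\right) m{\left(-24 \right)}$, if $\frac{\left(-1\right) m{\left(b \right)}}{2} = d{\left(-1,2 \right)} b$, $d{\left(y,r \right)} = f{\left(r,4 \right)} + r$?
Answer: $\frac{456192}{19} \approx 24010.0$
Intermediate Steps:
$I = \frac{1}{19} \approx 0.052632$
$d{\left(y,r \right)} = 2 r$ ($d{\left(y,r \right)} = r + r = 2 r$)
$m{\left(b \right)} = - 8 b$ ($m{\left(b \right)} = - 2 \cdot 2 \cdot 2 b = - 2 \cdot 4 b = - 8 b$)
$R{\left(c \right)} = \frac{1}{19} - 9 c$ ($R{\left(c \right)} = - 9 c + \frac{1}{19} = \frac{1}{19} - 9 c$)
$\left(R{\left(-13 \right)} + 8\right) m{\left(-24 \right)} = \left(\left(\frac{1}{19} - -117\right) + 8\right) \left(\left(-8\right) \left(-24\right)\right) = \left(\left(\frac{1}{19} + 117\right) + 8\right) 192 = \left(\frac{2224}{19} + 8\right) 192 = \frac{2376}{19} \cdot 192 = \frac{456192}{19}$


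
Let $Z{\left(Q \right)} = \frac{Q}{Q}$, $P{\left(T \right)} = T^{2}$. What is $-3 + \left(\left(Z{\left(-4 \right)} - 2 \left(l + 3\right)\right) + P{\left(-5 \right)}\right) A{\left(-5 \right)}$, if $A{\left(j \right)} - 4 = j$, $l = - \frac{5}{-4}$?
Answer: $- \frac{41}{2} \approx -20.5$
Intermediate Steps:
$l = \frac{5}{4}$ ($l = \left(-5\right) \left(- \frac{1}{4}\right) = \frac{5}{4} \approx 1.25$)
$A{\left(j \right)} = 4 + j$
$Z{\left(Q \right)} = 1$
$-3 + \left(\left(Z{\left(-4 \right)} - 2 \left(l + 3\right)\right) + P{\left(-5 \right)}\right) A{\left(-5 \right)} = -3 + \left(\left(1 - 2 \left(\frac{5}{4} + 3\right)\right) + \left(-5\right)^{2}\right) \left(4 - 5\right) = -3 + \left(\left(1 - \frac{17}{2}\right) + 25\right) \left(-1\right) = -3 + \left(- \frac{15}{2} + 25\right) \left(-1\right) = -3 + \frac{35}{2} \left(-1\right) = -3 - \frac{35}{2} = - \frac{41}{2}$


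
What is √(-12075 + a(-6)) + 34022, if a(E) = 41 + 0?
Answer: 34022 + I*√12034 ≈ 34022.0 + 109.7*I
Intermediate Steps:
a(E) = 41
√(-12075 + a(-6)) + 34022 = √(-12075 + 41) + 34022 = √(-12034) + 34022 = I*√12034 + 34022 = 34022 + I*√12034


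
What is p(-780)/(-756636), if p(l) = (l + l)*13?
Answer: 1690/63053 ≈ 0.026803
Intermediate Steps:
p(l) = 26*l (p(l) = (2*l)*13 = 26*l)
p(-780)/(-756636) = (26*(-780))/(-756636) = -20280*(-1/756636) = 1690/63053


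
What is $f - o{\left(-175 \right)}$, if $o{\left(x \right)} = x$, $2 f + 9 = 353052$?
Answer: $\frac{353393}{2} \approx 1.767 \cdot 10^{5}$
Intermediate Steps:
$f = \frac{353043}{2}$ ($f = - \frac{9}{2} + \frac{1}{2} \cdot 353052 = - \frac{9}{2} + 176526 = \frac{353043}{2} \approx 1.7652 \cdot 10^{5}$)
$f - o{\left(-175 \right)} = \frac{353043}{2} - -175 = \frac{353043}{2} + 175 = \frac{353393}{2}$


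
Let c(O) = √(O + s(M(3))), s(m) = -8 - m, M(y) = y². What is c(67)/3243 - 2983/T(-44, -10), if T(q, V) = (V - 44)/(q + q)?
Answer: -131252/27 + 5*√2/3243 ≈ -4861.2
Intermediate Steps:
T(q, V) = (-44 + V)/(2*q) (T(q, V) = (-44 + V)/((2*q)) = (-44 + V)*(1/(2*q)) = (-44 + V)/(2*q))
c(O) = √(-17 + O) (c(O) = √(O + (-8 - 1*3²)) = √(O + (-8 - 1*9)) = √(O + (-8 - 9)) = √(O - 17) = √(-17 + O))
c(67)/3243 - 2983/T(-44, -10) = √(-17 + 67)/3243 - 2983*(-88/(-44 - 10)) = √50*(1/3243) - 2983/((½)*(-1/44)*(-54)) = (5*√2)*(1/3243) - 2983/27/44 = 5*√2/3243 - 2983*44/27 = 5*√2/3243 - 131252/27 = -131252/27 + 5*√2/3243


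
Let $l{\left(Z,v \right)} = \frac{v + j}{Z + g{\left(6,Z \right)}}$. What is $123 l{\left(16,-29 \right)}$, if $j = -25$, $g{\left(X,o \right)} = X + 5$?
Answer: $-246$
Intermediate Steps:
$g{\left(X,o \right)} = 5 + X$
$l{\left(Z,v \right)} = \frac{-25 + v}{11 + Z}$ ($l{\left(Z,v \right)} = \frac{v - 25}{Z + \left(5 + 6\right)} = \frac{-25 + v}{Z + 11} = \frac{-25 + v}{11 + Z}$)
$123 l{\left(16,-29 \right)} = 123 \frac{-25 - 29}{11 + 16} = 123 \cdot \frac{1}{27} \left(-54\right) = 123 \left(-2\right) = -246$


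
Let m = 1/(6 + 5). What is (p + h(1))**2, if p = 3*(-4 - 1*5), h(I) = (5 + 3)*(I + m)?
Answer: 40401/121 ≈ 333.89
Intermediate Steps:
m = 1/11 ≈ 0.090909
h(I) = 8/11 + 8*I (h(I) = (5 + 3)*(I + 1/11) = 8*(1/11 + I) = 8/11 + 8*I)
p = -27 (p = 3*(-4 - 5) = 3*(-9) = -27)
(p + h(1))**2 = (-27 + (8/11 + 8*1))**2 = (-27 + (8/11 + 8))**2 = (-27 + 96/11)**2 = (-201/11)**2 = 40401/121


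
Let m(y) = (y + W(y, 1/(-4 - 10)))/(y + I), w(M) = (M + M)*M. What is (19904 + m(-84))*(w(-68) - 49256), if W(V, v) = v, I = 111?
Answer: -50160263380/63 ≈ -7.9619e+8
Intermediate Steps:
w(M) = 2*M**2 (w(M) = (2*M)*M = 2*M**2)
m(y) = (-1/14 + y)/(111 + y) (m(y) = (y + 1/(-4 - 10))/(y + 111) = (y + 1/(-14))/(111 + y) = (y - 1/14)/(111 + y) = (-1/14 + y)/(111 + y))
(19904 + m(-84))*(w(-68) - 49256) = (19904 + (-1/14 - 84)/(111 - 84))*(2*(-68)**2 - 49256) = (19904 - 1177/14/27)*(2*4624 - 49256) = (19904 + (1/27)*(-1177/14))*(9248 - 49256) = (19904 - 1177/378)*(-40008) = (7522535/378)*(-40008) = -50160263380/63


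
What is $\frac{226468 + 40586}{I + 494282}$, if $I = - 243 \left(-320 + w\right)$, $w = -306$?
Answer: $\frac{133527}{323200} \approx 0.41314$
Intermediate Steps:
$I = 152118$ ($I = - 243 \left(-320 - 306\right) = \left(-243\right) \left(-626\right) = 152118$)
$\frac{226468 + 40586}{I + 494282} = \frac{226468 + 40586}{152118 + 494282} = \frac{267054}{646400} = 267054 \cdot \frac{1}{646400} = \frac{133527}{323200}$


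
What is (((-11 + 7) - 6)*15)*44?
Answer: -6600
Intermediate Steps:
(((-11 + 7) - 6)*15)*44 = ((-4 - 6)*15)*44 = -10*15*44 = -150*44 = -6600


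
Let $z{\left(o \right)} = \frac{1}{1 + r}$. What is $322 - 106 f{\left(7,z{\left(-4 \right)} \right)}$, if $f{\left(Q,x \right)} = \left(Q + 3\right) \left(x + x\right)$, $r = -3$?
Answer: $1382$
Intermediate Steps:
$z{\left(o \right)} = - \frac{1}{2}$ ($z{\left(o \right)} = \frac{1}{1 - 3} = \frac{1}{-2} = - \frac{1}{2}$)
$f{\left(Q,x \right)} = 2 x \left(3 + Q\right)$ ($f{\left(Q,x \right)} = \left(3 + Q\right) 2 x = 2 x \left(3 + Q\right)$)
$322 - 106 f{\left(7,z{\left(-4 \right)} \right)} = 322 - 106 \cdot 2 \left(- \frac{1}{2}\right) \left(3 + 7\right) = 322 - 106 \cdot 2 \left(- \frac{1}{2}\right) 10 = 322 - -1060 = 322 + 1060 = 1382$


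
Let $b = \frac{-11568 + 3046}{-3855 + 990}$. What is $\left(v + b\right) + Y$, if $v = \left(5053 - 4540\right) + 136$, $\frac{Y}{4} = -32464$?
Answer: $- \frac{370169533}{2865} \approx -1.292 \cdot 10^{5}$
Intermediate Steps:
$Y = -129856$ ($Y = 4 \left(-32464\right) = -129856$)
$b = \frac{8522}{2865}$ ($b = - \frac{8522}{-2865} = \left(-8522\right) \left(- \frac{1}{2865}\right) = \frac{8522}{2865} \approx 2.9745$)
$v = 649$ ($v = 513 + 136 = 649$)
$\left(v + b\right) + Y = \left(649 + \frac{8522}{2865}\right) - 129856 = \frac{1867907}{2865} - 129856 = - \frac{370169533}{2865}$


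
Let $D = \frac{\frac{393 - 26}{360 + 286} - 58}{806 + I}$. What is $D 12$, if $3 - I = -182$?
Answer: $- \frac{222606}{320093} \approx -0.69544$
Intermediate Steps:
$I = 185$ ($I = 3 - -182 = 3 + 182 = 185$)
$D = - \frac{37101}{640186}$ ($D = \frac{\frac{393 - 26}{360 + 286} - 58}{806 + 185} = \frac{\frac{367}{646} - 58}{991} = \left(367 \cdot \frac{1}{646} - 58\right) \frac{1}{991} = \left(\frac{367}{646} - 58\right) \frac{1}{991} = \left(- \frac{37101}{646}\right) \frac{1}{991} = - \frac{37101}{640186} \approx -0.057953$)
$D 12 = \left(- \frac{37101}{640186}\right) 12 = - \frac{222606}{320093}$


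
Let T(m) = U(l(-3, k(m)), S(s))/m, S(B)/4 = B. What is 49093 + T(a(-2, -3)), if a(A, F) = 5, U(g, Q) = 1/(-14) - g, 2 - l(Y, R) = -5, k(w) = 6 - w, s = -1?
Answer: 3436411/70 ≈ 49092.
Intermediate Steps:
S(B) = 4*B
l(Y, R) = 7 (l(Y, R) = 2 - 1*(-5) = 2 + 5 = 7)
U(g, Q) = -1/14 - g
T(m) = -99/(14*m) (T(m) = (-1/14 - 1*7)/m = (-1/14 - 7)/m = -99/(14*m))
49093 + T(a(-2, -3)) = 49093 - 99/14/5 = 49093 - 99/14*⅕ = 49093 - 99/70 = 3436411/70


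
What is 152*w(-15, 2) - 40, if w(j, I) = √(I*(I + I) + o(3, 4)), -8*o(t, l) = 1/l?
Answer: -40 + 19*√510 ≈ 389.08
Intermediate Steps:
o(t, l) = -1/(8*l)
w(j, I) = √(-1/32 + 2*I²) (w(j, I) = √(I*(I + I) - ⅛/4) = √(I*(2*I) - ⅛*¼) = √(2*I² - 1/32) = √(-1/32 + 2*I²))
152*w(-15, 2) - 40 = 152*(√(-2 + 128*2²)/8) - 40 = 152*(√(-2 + 128*4)/8) - 40 = 152*(√(-2 + 512)/8) - 40 = 152*(√510/8) - 40 = 19*√510 - 40 = -40 + 19*√510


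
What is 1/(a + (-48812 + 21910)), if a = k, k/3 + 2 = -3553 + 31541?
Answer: 1/57056 ≈ 1.7527e-5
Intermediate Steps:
k = 83958 (k = -6 + 3*(-3553 + 31541) = -6 + 3*27988 = -6 + 83964 = 83958)
a = 83958
1/(a + (-48812 + 21910)) = 1/(83958 + (-48812 + 21910)) = 1/(83958 - 26902) = 1/57056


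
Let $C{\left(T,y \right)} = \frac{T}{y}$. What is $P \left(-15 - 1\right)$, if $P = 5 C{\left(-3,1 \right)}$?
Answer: $240$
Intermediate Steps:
$P = -15$ ($P = 5 \left(- \frac{3}{1}\right) = 5 \left(\left(-3\right) 1\right) = 5 \left(-3\right) = -15$)
$P \left(-15 - 1\right) = - 15 \left(-15 - 1\right) = \left(-15\right) \left(-16\right) = 240$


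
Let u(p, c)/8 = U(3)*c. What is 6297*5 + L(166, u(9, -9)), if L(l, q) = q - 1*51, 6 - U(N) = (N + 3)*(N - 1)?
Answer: 31866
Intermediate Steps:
U(N) = 6 - (-1 + N)*(3 + N) (U(N) = 6 - (N + 3)*(N - 1) = 6 - (3 + N)*(-1 + N) = 6 - (-1 + N)*(3 + N))
u(p, c) = -48*c (u(p, c) = 8*((9 - 1*3² - 2*3)*c) = 8*((9 - 1*9 - 6)*c) = 8*((9 - 9 - 6)*c) = 8*(-6*c) = -48*c)
L(l, q) = -51 + q (L(l, q) = q - 51 = -51 + q)
6297*5 + L(166, u(9, -9)) = 6297*5 + (-51 - 48*(-9)) = 31485 + (-51 + 432) = 31485 + 381 = 31866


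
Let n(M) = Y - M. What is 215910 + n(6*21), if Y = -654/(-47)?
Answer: 10142502/47 ≈ 2.1580e+5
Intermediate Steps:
Y = 654/47 (Y = -654*(-1/47) = 654/47 ≈ 13.915)
n(M) = 654/47 - M
215910 + n(6*21) = 215910 + (654/47 - 6*21) = 215910 + (654/47 - 1*126) = 215910 + (654/47 - 126) = 215910 - 5268/47 = 10142502/47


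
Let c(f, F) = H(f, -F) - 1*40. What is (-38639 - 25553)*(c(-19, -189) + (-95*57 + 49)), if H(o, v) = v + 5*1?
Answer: 334568704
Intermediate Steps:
H(o, v) = 5 + v (H(o, v) = v + 5 = 5 + v)
c(f, F) = -35 - F (c(f, F) = (5 - F) - 1*40 = (5 - F) - 40 = -35 - F)
(-38639 - 25553)*(c(-19, -189) + (-95*57 + 49)) = (-38639 - 25553)*((-35 - 1*(-189)) + (-95*57 + 49)) = -64192*((-35 + 189) + (-5415 + 49)) = -64192*(154 - 5366) = -64192*(-5212) = 334568704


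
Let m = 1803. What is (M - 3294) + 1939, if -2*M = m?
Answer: -4513/2 ≈ -2256.5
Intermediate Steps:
M = -1803/2 (M = -½*1803 = -1803/2 ≈ -901.50)
(M - 3294) + 1939 = (-1803/2 - 3294) + 1939 = -8391/2 + 1939 = -4513/2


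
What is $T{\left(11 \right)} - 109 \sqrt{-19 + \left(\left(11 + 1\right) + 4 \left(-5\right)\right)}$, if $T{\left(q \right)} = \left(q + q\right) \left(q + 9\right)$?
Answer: $440 - 327 i \sqrt{3} \approx 440.0 - 566.38 i$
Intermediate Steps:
$T{\left(q \right)} = 2 q \left(9 + q\right)$
$T{\left(11 \right)} - 109 \sqrt{-19 + \left(\left(11 + 1\right) + 4 \left(-5\right)\right)} = 2 \cdot 11 \left(9 + 11\right) - 109 \sqrt{-19 + \left(\left(11 + 1\right) + 4 \left(-5\right)\right)} = 2 \cdot 11 \cdot 20 - 109 \sqrt{-19 + \left(12 - 20\right)} = 440 - 109 \sqrt{-19 - 8} = 440 - 109 \sqrt{-27} = 440 - 109 \cdot 3 i \sqrt{3} = 440 - 327 i \sqrt{3}$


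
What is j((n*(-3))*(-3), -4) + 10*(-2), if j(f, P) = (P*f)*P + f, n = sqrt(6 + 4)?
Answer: -20 + 153*sqrt(10) ≈ 463.83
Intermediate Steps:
n = sqrt(10) ≈ 3.1623
j(f, P) = f + f*P**2 (j(f, P) = f*P**2 + f = f + f*P**2)
j((n*(-3))*(-3), -4) + 10*(-2) = ((sqrt(10)*(-3))*(-3))*(1 + (-4)**2) + 10*(-2) = (-3*sqrt(10)*(-3))*(1 + 16) - 20 = (9*sqrt(10))*17 - 20 = 153*sqrt(10) - 20 = -20 + 153*sqrt(10)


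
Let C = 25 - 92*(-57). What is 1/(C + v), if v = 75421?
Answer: 1/80690 ≈ 1.2393e-5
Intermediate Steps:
C = 5269 (C = 25 + 5244 = 5269)
1/(C + v) = 1/(5269 + 75421) = 1/80690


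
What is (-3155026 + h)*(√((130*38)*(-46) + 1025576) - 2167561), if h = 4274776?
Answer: -2427126429750 + 80622000*√154 ≈ -2.4261e+12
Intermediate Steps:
(-3155026 + h)*(√((130*38)*(-46) + 1025576) - 2167561) = (-3155026 + 4274776)*(√((130*38)*(-46) + 1025576) - 2167561) = 1119750*(√(4940*(-46) + 1025576) - 2167561) = 1119750*(√(-227240 + 1025576) - 2167561) = 1119750*(√798336 - 2167561) = 1119750*(72*√154 - 2167561) = 1119750*(-2167561 + 72*√154) = -2427126429750 + 80622000*√154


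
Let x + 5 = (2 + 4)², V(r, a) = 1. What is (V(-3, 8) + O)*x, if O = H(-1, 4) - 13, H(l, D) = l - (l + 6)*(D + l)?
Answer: -868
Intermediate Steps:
x = 31 (x = -5 + (2 + 4)² = -5 + 6² = -5 + 36 = 31)
H(l, D) = l - (6 + l)*(D + l)
O = -29 (O = (-1*(-1)² - 6*4 - 5*(-1) - 1*4*(-1)) - 13 = (-1*1 - 24 + 5 + 4) - 13 = (-1 - 24 + 5 + 4) - 13 = -16 - 13 = -29)
(V(-3, 8) + O)*x = (1 - 29)*31 = -28*31 = -868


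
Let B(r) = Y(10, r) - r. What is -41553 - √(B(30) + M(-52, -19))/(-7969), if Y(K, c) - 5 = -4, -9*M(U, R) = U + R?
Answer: -41553 + I*√190/23907 ≈ -41553.0 + 0.00057657*I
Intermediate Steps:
M(U, R) = -R/9 - U/9 (M(U, R) = -(U + R)/9 = -(R + U)/9 = -R/9 - U/9)
Y(K, c) = 1 (Y(K, c) = 5 - 4 = 1)
B(r) = 1 - r
-41553 - √(B(30) + M(-52, -19))/(-7969) = -41553 - √((1 - 1*30) + (-⅑*(-19) - ⅑*(-52)))/(-7969) = -41553 - √((1 - 30) + (19/9 + 52/9))*(-1)/7969 = -41553 - √(-29 + 71/9)*(-1)/7969 = -41553 - √(-190/9)*(-1)/7969 = -41553 - I*√190/3*(-1)/7969 = -41553 - (-1)*I*√190/23907 = -41553 + I*√190/23907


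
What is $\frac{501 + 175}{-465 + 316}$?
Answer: $- \frac{676}{149} \approx -4.5369$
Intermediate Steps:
$\frac{501 + 175}{-465 + 316} = \frac{676}{-149} = 676 \left(- \frac{1}{149}\right) = - \frac{676}{149}$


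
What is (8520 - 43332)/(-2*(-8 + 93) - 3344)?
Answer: 17406/1757 ≈ 9.9067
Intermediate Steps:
(8520 - 43332)/(-2*(-8 + 93) - 3344) = -34812/(-2*85 - 3344) = -34812/(-170 - 3344) = -34812/(-3514) = -34812*(-1/3514) = 17406/1757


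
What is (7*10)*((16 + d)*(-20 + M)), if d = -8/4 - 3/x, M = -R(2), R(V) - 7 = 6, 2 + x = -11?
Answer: -427350/13 ≈ -32873.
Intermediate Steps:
x = -13 (x = -2 - 11 = -13)
R(V) = 13 (R(V) = 7 + 6 = 13)
M = -13 (M = -1*13 = -13)
d = -23/13 (d = -8/4 - 3/(-13) = -8*1/4 - 3*(-1/13) = -2 + 3/13 = -23/13 ≈ -1.7692)
(7*10)*((16 + d)*(-20 + M)) = (7*10)*((16 - 23/13)*(-20 - 13)) = 70*((185/13)*(-33)) = 70*(-6105/13) = -427350/13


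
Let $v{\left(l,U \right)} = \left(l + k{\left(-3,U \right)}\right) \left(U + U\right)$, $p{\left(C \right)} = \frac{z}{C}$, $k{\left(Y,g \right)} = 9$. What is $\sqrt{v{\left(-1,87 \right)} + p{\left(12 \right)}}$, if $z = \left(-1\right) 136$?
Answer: $\frac{\sqrt{12426}}{3} \approx 37.157$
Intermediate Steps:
$z = -136$
$p{\left(C \right)} = - \frac{136}{C}$
$v{\left(l,U \right)} = 2 U \left(9 + l\right)$ ($v{\left(l,U \right)} = \left(l + 9\right) \left(U + U\right) = \left(9 + l\right) 2 U = 2 U \left(9 + l\right)$)
$\sqrt{v{\left(-1,87 \right)} + p{\left(12 \right)}} = \sqrt{2 \cdot 87 \left(9 - 1\right) - \frac{136}{12}} = \sqrt{2 \cdot 87 \cdot 8 - \frac{34}{3}} = \sqrt{1392 - \frac{34}{3}} = \sqrt{\frac{4142}{3}} = \frac{\sqrt{12426}}{3}$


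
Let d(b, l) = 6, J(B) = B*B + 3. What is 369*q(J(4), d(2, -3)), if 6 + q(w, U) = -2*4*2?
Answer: -8118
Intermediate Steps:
J(B) = 3 + B**2 (J(B) = B**2 + 3 = 3 + B**2)
q(w, U) = -22 (q(w, U) = -6 - 2*4*2 = -6 - 8*2 = -6 - 16 = -22)
369*q(J(4), d(2, -3)) = 369*(-22) = -8118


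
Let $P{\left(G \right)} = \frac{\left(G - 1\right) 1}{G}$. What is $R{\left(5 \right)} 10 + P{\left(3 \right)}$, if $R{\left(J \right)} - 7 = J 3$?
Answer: $\frac{662}{3} \approx 220.67$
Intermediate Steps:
$P{\left(G \right)} = \frac{-1 + G}{G}$ ($P{\left(G \right)} = \frac{\left(-1 + G\right) 1}{G} = \frac{-1 + G}{G}$)
$R{\left(J \right)} = 7 + 3 J$ ($R{\left(J \right)} = 7 + J 3 = 7 + 3 J$)
$R{\left(5 \right)} 10 + P{\left(3 \right)} = \left(7 + 3 \cdot 5\right) 10 + \frac{-1 + 3}{3} = \left(7 + 15\right) 10 + \frac{1}{3} \cdot 2 = 22 \cdot 10 + \frac{2}{3} = 220 + \frac{2}{3} = \frac{662}{3}$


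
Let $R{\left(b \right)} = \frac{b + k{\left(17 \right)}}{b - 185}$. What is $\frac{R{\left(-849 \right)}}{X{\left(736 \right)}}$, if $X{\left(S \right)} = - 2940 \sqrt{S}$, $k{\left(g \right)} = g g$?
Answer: $- \frac{\sqrt{46}}{998844} \approx -6.7902 \cdot 10^{-6}$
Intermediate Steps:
$k{\left(g \right)} = g^{2}$
$R{\left(b \right)} = \frac{289 + b}{-185 + b}$ ($R{\left(b \right)} = \frac{b + 17^{2}}{b - 185} = \frac{b + 289}{b - 185} = \frac{289 + b}{b - 185} = \frac{289 + b}{-185 + b}$)
$\frac{R{\left(-849 \right)}}{X{\left(736 \right)}} = \frac{\frac{1}{-185 - 849} \left(289 - 849\right)}{\left(-2940\right) \sqrt{736}} = \frac{\frac{1}{-1034} \left(-560\right)}{\left(-2940\right) 4 \sqrt{46}} = \frac{\left(- \frac{1}{1034}\right) \left(-560\right)}{\left(-11760\right) \sqrt{46}} = \frac{280 \left(- \frac{\sqrt{46}}{540960}\right)}{517} = - \frac{\sqrt{46}}{998844}$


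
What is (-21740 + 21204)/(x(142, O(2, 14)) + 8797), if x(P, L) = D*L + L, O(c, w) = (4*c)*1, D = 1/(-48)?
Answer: -3216/52829 ≈ -0.060876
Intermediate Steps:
D = -1/48 ≈ -0.020833
O(c, w) = 4*c
x(P, L) = 47*L/48 (x(P, L) = -L/48 + L = 47*L/48)
(-21740 + 21204)/(x(142, O(2, 14)) + 8797) = (-21740 + 21204)/(47*(4*2)/48 + 8797) = -536/((47/48)*8 + 8797) = -536/(47/6 + 8797) = -536/52829/6 = -536*6/52829 = -3216/52829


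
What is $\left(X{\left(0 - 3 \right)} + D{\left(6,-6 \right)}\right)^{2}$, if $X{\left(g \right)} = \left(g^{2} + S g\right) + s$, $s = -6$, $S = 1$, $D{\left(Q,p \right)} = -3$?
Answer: $9$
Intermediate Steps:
$X{\left(g \right)} = -6 + g + g^{2}$ ($X{\left(g \right)} = \left(g^{2} + 1 g\right) - 6 = \left(g^{2} + g\right) - 6 = \left(g + g^{2}\right) - 6 = -6 + g + g^{2}$)
$\left(X{\left(0 - 3 \right)} + D{\left(6,-6 \right)}\right)^{2} = \left(\left(-6 + \left(0 - 3\right) + \left(0 - 3\right)^{2}\right) - 3\right)^{2} = \left(\left(-6 - 3 + \left(-3\right)^{2}\right) - 3\right)^{2} = \left(\left(-6 - 3 + 9\right) - 3\right)^{2} = \left(0 - 3\right)^{2} = \left(-3\right)^{2} = 9$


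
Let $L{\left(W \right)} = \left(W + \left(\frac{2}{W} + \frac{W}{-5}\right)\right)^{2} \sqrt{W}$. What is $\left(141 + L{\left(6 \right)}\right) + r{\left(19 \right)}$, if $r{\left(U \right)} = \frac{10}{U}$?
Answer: $\frac{2689}{19} + \frac{5929 \sqrt{6}}{225} \approx 206.07$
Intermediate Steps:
$L{\left(W \right)} = \sqrt{W} \left(\frac{2}{W} + \frac{4 W}{5}\right)^{2}$ ($L{\left(W \right)} = \left(W + \left(\frac{2}{W} + W \left(- \frac{1}{5}\right)\right)\right)^{2} \sqrt{W} = \left(W - \left(- \frac{2}{W} + \frac{W}{5}\right)\right)^{2} \sqrt{W} = \left(\frac{2}{W} + \frac{4 W}{5}\right)^{2} \sqrt{W} = \sqrt{W} \left(\frac{2}{W} + \frac{4 W}{5}\right)^{2}$)
$\left(141 + L{\left(6 \right)}\right) + r{\left(19 \right)} = \left(141 + \frac{4 \left(5 + 2 \cdot 6^{2}\right)^{2}}{25 \cdot 6 \sqrt{6}}\right) + \frac{10}{19} = \left(141 + \frac{4 \frac{\sqrt{6}}{36} \left(5 + 2 \cdot 36\right)^{2}}{25}\right) + 10 \cdot \frac{1}{19} = \left(141 + \frac{4 \frac{\sqrt{6}}{36} \left(5 + 72\right)^{2}}{25}\right) + \frac{10}{19} = \left(141 + \frac{4 \frac{\sqrt{6}}{36} \cdot 77^{2}}{25}\right) + \frac{10}{19} = \left(141 + \frac{4}{25} \frac{\sqrt{6}}{36} \cdot 5929\right) + \frac{10}{19} = \left(141 + \frac{5929 \sqrt{6}}{225}\right) + \frac{10}{19} = \frac{2689}{19} + \frac{5929 \sqrt{6}}{225}$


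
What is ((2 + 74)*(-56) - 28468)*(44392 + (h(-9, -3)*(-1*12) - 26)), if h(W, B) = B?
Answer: -1453011048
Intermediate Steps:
((2 + 74)*(-56) - 28468)*(44392 + (h(-9, -3)*(-1*12) - 26)) = ((2 + 74)*(-56) - 28468)*(44392 + (-(-3)*12 - 26)) = (76*(-56) - 28468)*(44392 + (-3*(-12) - 26)) = (-4256 - 28468)*(44392 + (36 - 26)) = -32724*(44392 + 10) = -32724*44402 = -1453011048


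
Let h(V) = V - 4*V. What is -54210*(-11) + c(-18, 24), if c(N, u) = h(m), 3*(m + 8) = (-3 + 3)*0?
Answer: 596334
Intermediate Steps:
m = -8 (m = -8 + ((-3 + 3)*0)/3 = -8 + (0*0)/3 = -8 + (⅓)*0 = -8 + 0 = -8)
h(V) = -3*V
c(N, u) = 24 (c(N, u) = -3*(-8) = 24)
-54210*(-11) + c(-18, 24) = -54210*(-11) + 24 = -1390*(-429) + 24 = 596310 + 24 = 596334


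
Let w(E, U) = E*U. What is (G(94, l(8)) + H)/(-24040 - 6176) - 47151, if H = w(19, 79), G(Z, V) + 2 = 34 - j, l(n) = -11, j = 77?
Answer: -178089509/3777 ≈ -47151.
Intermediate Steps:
G(Z, V) = -45 (G(Z, V) = -2 + (34 - 1*77) = -2 + (34 - 77) = -2 - 43 = -45)
H = 1501 (H = 19*79 = 1501)
(G(94, l(8)) + H)/(-24040 - 6176) - 47151 = (-45 + 1501)/(-24040 - 6176) - 47151 = 1456/(-30216) - 47151 = 1456*(-1/30216) - 47151 = -182/3777 - 47151 = -178089509/3777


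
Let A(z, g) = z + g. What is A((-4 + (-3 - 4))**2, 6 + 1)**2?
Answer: 16384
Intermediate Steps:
A(z, g) = g + z
A((-4 + (-3 - 4))**2, 6 + 1)**2 = ((6 + 1) + (-4 + (-3 - 4))**2)**2 = (7 + (-4 - 7)**2)**2 = (7 + (-11)**2)**2 = (7 + 121)**2 = 128**2 = 16384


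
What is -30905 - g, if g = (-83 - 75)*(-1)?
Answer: -31063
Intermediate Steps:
g = 158 (g = -158*(-1) = 158)
-30905 - g = -30905 - 1*158 = -30905 - 158 = -31063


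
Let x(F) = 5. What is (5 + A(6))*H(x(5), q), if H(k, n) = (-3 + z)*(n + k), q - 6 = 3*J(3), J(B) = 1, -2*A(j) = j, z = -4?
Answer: -196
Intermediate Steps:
A(j) = -j/2
q = 9 (q = 6 + 3*1 = 6 + 3 = 9)
H(k, n) = -7*k - 7*n (H(k, n) = (-3 - 4)*(n + k) = -7*(k + n) = -7*k - 7*n)
(5 + A(6))*H(x(5), q) = (5 - ½*6)*(-7*5 - 7*9) = (5 - 3)*(-35 - 63) = 2*(-98) = -196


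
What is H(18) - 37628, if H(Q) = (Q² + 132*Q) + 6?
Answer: -34922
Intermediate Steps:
H(Q) = 6 + Q² + 132*Q
H(18) - 37628 = (6 + 18² + 132*18) - 37628 = (6 + 324 + 2376) - 37628 = 2706 - 37628 = -34922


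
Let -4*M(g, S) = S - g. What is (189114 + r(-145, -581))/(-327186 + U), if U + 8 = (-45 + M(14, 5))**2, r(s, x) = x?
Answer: -3016528/5205863 ≈ -0.57945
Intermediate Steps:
M(g, S) = -S/4 + g/4 (M(g, S) = -(S - g)/4 = -S/4 + g/4)
U = 29113/16 (U = -8 + (-45 + (-1/4*5 + (1/4)*14))**2 = -8 + (-45 + (-5/4 + 7/2))**2 = -8 + (-45 + 9/4)**2 = -8 + (-171/4)**2 = -8 + 29241/16 = 29113/16 ≈ 1819.6)
(189114 + r(-145, -581))/(-327186 + U) = (189114 - 581)/(-327186 + 29113/16) = 188533/(-5205863/16) = 188533*(-16/5205863) = -3016528/5205863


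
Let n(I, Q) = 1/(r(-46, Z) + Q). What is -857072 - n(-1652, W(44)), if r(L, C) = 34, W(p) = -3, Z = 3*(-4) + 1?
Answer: -26569233/31 ≈ -8.5707e+5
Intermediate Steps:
Z = -11 (Z = -12 + 1 = -11)
n(I, Q) = 1/(34 + Q)
-857072 - n(-1652, W(44)) = -857072 - 1/(34 - 3) = -857072 - 1/31 = -26569233/31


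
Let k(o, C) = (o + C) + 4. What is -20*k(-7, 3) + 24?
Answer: 24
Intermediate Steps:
k(o, C) = 4 + C + o (k(o, C) = (C + o) + 4 = 4 + C + o)
-20*k(-7, 3) + 24 = -20*(4 + 3 - 7) + 24 = -20*0 + 24 = 0 + 24 = 24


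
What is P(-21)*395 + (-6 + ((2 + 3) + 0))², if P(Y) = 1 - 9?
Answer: -3159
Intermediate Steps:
P(Y) = -8
P(-21)*395 + (-6 + ((2 + 3) + 0))² = -8*395 + (-6 + ((2 + 3) + 0))² = -3160 + (-6 + (5 + 0))² = -3160 + (-6 + 5)² = -3160 + (-1)² = -3160 + 1 = -3159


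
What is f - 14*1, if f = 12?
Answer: -2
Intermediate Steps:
f - 14*1 = 12 - 14*1 = 12 - 14 = -2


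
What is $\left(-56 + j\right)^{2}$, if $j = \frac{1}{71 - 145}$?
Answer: $\frac{17181025}{5476} \approx 3137.5$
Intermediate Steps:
$j = - \frac{1}{74}$ ($j = \frac{1}{-74} = - \frac{1}{74} \approx -0.013514$)
$\left(-56 + j\right)^{2} = \left(-56 - \frac{1}{74}\right)^{2} = \left(- \frac{4145}{74}\right)^{2} = \frac{17181025}{5476}$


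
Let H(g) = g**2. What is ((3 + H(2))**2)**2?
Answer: 2401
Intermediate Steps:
((3 + H(2))**2)**2 = ((3 + 2**2)**2)**2 = ((3 + 4)**2)**2 = (7**2)**2 = 49**2 = 2401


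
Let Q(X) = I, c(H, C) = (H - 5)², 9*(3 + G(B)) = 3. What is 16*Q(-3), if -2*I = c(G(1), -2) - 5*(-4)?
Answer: -5672/9 ≈ -630.22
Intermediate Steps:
G(B) = -8/3 (G(B) = -3 + (⅑)*3 = -3 + ⅓ = -8/3)
c(H, C) = (-5 + H)²
I = -709/18 (I = -((-5 - 8/3)² - 5*(-4))/2 = -((-23/3)² + 20)/2 = -(529/9 + 20)/2 = -½*709/9 = -709/18 ≈ -39.389)
Q(X) = -709/18
16*Q(-3) = 16*(-709/18) = -5672/9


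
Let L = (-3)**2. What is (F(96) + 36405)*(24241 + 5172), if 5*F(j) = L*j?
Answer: 5379314157/5 ≈ 1.0759e+9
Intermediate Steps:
L = 9
F(j) = 9*j/5 (F(j) = (9*j)/5 = 9*j/5)
(F(96) + 36405)*(24241 + 5172) = ((9/5)*96 + 36405)*(24241 + 5172) = (864/5 + 36405)*29413 = (182889/5)*29413 = 5379314157/5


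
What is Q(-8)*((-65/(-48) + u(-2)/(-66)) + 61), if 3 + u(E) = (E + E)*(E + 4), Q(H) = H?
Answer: -3001/6 ≈ -500.17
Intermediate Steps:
u(E) = -3 + 2*E*(4 + E) (u(E) = -3 + (E + E)*(E + 4) = -3 + (2*E)*(4 + E) = -3 + 2*E*(4 + E))
Q(-8)*((-65/(-48) + u(-2)/(-66)) + 61) = -8*((-65/(-48) + (-3 + 2*(-2)**2 + 8*(-2))/(-66)) + 61) = -8*((-65*(-1/48) + (-3 + 2*4 - 16)*(-1/66)) + 61) = -8*((65/48 + (-3 + 8 - 16)*(-1/66)) + 61) = -8*((65/48 - 11*(-1/66)) + 61) = -8*((65/48 + 1/6) + 61) = -8*(73/48 + 61) = -8*3001/48 = -3001/6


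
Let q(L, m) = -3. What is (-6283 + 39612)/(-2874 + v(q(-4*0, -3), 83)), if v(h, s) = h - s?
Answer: -33329/2960 ≈ -11.260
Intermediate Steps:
(-6283 + 39612)/(-2874 + v(q(-4*0, -3), 83)) = (-6283 + 39612)/(-2874 + (-3 - 1*83)) = 33329/(-2874 + (-3 - 83)) = 33329/(-2874 - 86) = 33329/(-2960) = 33329*(-1/2960) = -33329/2960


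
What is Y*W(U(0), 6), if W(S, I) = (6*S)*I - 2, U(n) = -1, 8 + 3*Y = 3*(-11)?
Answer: 1558/3 ≈ 519.33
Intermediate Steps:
Y = -41/3 (Y = -8/3 + (3*(-11))/3 = -8/3 + (⅓)*(-33) = -8/3 - 11 = -41/3 ≈ -13.667)
W(S, I) = -2 + 6*I*S (W(S, I) = 6*I*S - 2 = -2 + 6*I*S)
Y*W(U(0), 6) = -41*(-2 + 6*6*(-1))/3 = -41*(-2 - 36)/3 = -41/3*(-38) = 1558/3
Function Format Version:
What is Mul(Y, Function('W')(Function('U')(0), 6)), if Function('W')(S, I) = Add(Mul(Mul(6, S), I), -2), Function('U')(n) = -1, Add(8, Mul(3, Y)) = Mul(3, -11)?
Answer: Rational(1558, 3) ≈ 519.33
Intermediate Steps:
Y = Rational(-41, 3) (Y = Add(Rational(-8, 3), Mul(Rational(1, 3), Mul(3, -11))) = Add(Rational(-8, 3), Mul(Rational(1, 3), -33)) = Add(Rational(-8, 3), -11) = Rational(-41, 3) ≈ -13.667)
Function('W')(S, I) = Add(-2, Mul(6, I, S)) (Function('W')(S, I) = Add(Mul(6, I, S), -2) = Add(-2, Mul(6, I, S)))
Mul(Y, Function('W')(Function('U')(0), 6)) = Mul(Rational(-41, 3), Add(-2, Mul(6, 6, -1))) = Mul(Rational(-41, 3), Add(-2, -36)) = Mul(Rational(-41, 3), -38) = Rational(1558, 3)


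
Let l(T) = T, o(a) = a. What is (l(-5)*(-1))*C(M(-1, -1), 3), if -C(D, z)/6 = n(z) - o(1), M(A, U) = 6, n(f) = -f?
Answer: 120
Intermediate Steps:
C(D, z) = 6 + 6*z (C(D, z) = -6*(-z - 1*1) = -6*(-z - 1) = -6*(-1 - z) = 6 + 6*z)
(l(-5)*(-1))*C(M(-1, -1), 3) = (-5*(-1))*(6 + 6*3) = 5*(6 + 18) = 5*24 = 120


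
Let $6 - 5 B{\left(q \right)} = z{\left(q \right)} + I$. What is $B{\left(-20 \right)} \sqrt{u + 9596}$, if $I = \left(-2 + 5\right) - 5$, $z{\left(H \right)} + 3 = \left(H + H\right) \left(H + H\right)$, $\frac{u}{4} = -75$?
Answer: $- \frac{6356 \sqrt{581}}{5} \approx -30641.0$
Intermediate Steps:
$u = -300$ ($u = 4 \left(-75\right) = -300$)
$z{\left(H \right)} = -3 + 4 H^{2}$ ($z{\left(H \right)} = -3 + \left(H + H\right) \left(H + H\right) = -3 + 2 H 2 H = -3 + 4 H^{2}$)
$I = -2$ ($I = 3 - 5 = -2$)
$B{\left(q \right)} = \frac{11}{5} - \frac{4 q^{2}}{5}$ ($B{\left(q \right)} = \frac{6}{5} - \frac{\left(-3 + 4 q^{2}\right) - 2}{5} = \frac{6}{5} - \frac{-5 + 4 q^{2}}{5} = \frac{6}{5} - \left(-1 + \frac{4 q^{2}}{5}\right) = \frac{11}{5} - \frac{4 q^{2}}{5}$)
$B{\left(-20 \right)} \sqrt{u + 9596} = \left(\frac{11}{5} - \frac{4 \left(-20\right)^{2}}{5}\right) \sqrt{-300 + 9596} = \left(\frac{11}{5} - 320\right) \sqrt{9296} = \left(\frac{11}{5} - 320\right) 4 \sqrt{581} = - \frac{1589 \cdot 4 \sqrt{581}}{5} = - \frac{6356 \sqrt{581}}{5}$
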